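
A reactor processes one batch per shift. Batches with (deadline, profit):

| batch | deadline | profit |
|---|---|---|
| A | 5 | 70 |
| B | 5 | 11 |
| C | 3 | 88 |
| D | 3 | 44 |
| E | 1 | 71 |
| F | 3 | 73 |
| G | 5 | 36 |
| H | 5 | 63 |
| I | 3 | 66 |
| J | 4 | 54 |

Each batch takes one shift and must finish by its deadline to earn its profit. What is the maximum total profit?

Take jobs in profit order; each goes to the latest open slot no later than its deadline.
Profit order: C=88 F=73 E=71 A=70 I=66 H=63 J=54 D=44 G=36 B=11
Assign: C→slot 3, F→slot 2, E→slot 1, A→slot 5, I skipped, H→slot 4, J skipped, D skipped, G skipped, B skipped.
Slots: [1:E] [2:F] [3:C] [4:H] [5:A]
Profit = 71 + 73 + 88 + 63 + 70 = 365

365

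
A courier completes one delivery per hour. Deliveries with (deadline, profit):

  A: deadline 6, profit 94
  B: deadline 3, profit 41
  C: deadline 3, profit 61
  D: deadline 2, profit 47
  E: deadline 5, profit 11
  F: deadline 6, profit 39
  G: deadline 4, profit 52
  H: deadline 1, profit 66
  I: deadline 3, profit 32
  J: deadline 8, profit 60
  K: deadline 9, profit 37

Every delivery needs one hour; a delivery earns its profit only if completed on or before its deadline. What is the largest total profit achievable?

Take jobs in profit order; each goes to the latest open slot no later than its deadline.
Profit order: A=94 H=66 C=61 J=60 G=52 D=47 B=41 F=39 K=37 I=32 E=11
Assign: A→slot 6, H→slot 1, C→slot 3, J→slot 8, G→slot 4, D→slot 2, B skipped, F→slot 5, K→slot 9, I skipped, E skipped.
Slots: [1:H] [2:D] [3:C] [4:G] [5:F] [6:A] [8:J] [9:K]
Profit = 66 + 47 + 61 + 52 + 39 + 94 + 60 + 37 = 456

456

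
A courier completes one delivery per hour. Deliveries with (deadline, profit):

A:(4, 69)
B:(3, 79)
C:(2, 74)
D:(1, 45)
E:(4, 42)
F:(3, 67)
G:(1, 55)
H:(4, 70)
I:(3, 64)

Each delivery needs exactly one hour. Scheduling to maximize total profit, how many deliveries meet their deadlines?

Profit order: B=79 C=74 H=70 A=69 F=67 I=64 G=55 D=45 E=42
Assign: B→slot 3, C→slot 2, H→slot 4, A→slot 1, F skipped, I skipped, G skipped, D skipped, E skipped.
Slots: [1:A] [2:C] [3:B] [4:H]
4 of 9 scheduled.

4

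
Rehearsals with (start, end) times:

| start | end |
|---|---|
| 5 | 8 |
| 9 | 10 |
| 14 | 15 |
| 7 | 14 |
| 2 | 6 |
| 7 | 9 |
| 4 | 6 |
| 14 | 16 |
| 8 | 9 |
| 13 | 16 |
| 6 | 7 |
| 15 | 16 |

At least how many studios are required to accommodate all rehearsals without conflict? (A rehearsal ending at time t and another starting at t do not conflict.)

starts: [2, 4, 5, 6, 7, 7, 8, 9, 13, 14, 14, 15]
ends:   [6, 6, 7, 8, 9, 9, 10, 14, 15, 16, 16, 16]
s2→1 s4→2 s5→3  — peak 3.

3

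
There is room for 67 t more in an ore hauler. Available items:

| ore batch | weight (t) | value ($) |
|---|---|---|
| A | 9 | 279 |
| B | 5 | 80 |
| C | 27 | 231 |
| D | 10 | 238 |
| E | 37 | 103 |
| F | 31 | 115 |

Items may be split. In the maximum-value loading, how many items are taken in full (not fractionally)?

Ratios (sorted): A 31.00, D 23.80, B 16.00, C 8.56, F 3.71, E 2.78
take A (9 @ 279); take D (10 @ 238); take B (5 @ 80); take C (27 @ 231); take 16/31 of F → 59.35. Capacity used 67/67.
4 item(s) taken whole; one partial (take 16/31 of F).

4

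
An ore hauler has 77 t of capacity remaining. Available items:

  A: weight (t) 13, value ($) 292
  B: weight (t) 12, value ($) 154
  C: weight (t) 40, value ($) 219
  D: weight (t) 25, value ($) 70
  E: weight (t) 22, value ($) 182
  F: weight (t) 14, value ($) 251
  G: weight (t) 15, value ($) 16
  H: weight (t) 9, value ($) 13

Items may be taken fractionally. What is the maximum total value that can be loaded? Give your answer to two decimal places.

Greedy by value/weight ratio, highest first.
Ratios (sorted): A 22.46, F 17.93, B 12.83, E 8.27, C 5.47, D 2.80, H 1.44, G 1.07
take A (13 @ 292); take F (14 @ 251); take B (12 @ 154); take E (22 @ 182); take 16/40 of C → 87.60. Capacity used 77/77.
Total value = 966.60

966.60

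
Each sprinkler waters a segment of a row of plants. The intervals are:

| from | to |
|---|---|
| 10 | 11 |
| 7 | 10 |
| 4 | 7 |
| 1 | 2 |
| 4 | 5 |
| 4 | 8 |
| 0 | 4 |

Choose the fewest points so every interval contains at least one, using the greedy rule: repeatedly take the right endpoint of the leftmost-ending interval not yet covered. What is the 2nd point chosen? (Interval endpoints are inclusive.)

5

Sort by right endpoint; whenever an interval is uncovered, place a point at its right end.
Sorted: [1,2] [0,4] [4,5] [4,7] [4,8] [7,10] [10,11]
{[1,2],[0,4]} hit by 2; {[4,5],[4,7],[4,8]} hit by 5; {[7,10],[10,11]} hit by 10.
Points: 2, 5, 10 (3 total).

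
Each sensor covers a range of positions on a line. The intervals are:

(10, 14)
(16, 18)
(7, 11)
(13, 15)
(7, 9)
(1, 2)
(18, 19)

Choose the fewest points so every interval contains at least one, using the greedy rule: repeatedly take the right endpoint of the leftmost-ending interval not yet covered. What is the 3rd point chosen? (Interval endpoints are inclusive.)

Process intervals by earliest right end; each time one isn't hit yet, stab at its right endpoint.
By right end: [1,2]  [7,9]  [7,11]  [10,14]  [13,15]  [16,18]  [18,19]
[1,2] uncovered → point at 2; [7,9] uncovered → point at 9; [10,14] uncovered → point at 14; [16,18] uncovered → point at 18.
Points: 2, 9, 14, 18 (4 total).

14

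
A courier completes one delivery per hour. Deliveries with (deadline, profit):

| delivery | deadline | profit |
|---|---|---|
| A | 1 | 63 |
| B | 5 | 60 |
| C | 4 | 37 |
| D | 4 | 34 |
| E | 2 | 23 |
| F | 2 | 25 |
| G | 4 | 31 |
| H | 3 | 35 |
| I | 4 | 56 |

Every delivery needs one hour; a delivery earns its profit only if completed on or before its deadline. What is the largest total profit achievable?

251

Profit order: A=63 B=60 I=56 C=37 H=35 D=34 G=31 F=25 E=23
Assign: A→slot 1, B→slot 5, I→slot 4, C→slot 3, H→slot 2, D skipped, G skipped, F skipped, E skipped.
Slots: [1:A] [2:H] [3:C] [4:I] [5:B]
Profit = 63 + 35 + 37 + 56 + 60 = 251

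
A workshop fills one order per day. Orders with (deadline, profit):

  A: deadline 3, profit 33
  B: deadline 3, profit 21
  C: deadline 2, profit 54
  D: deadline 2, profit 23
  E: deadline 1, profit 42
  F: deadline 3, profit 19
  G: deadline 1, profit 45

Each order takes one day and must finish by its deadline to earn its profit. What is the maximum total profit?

Sort by profit descending; place each in the latest free slot ≤ its deadline.
Profit order: C=54 G=45 E=42 A=33 D=23 B=21 F=19
Assign: C→slot 2, G→slot 1, E skipped, A→slot 3, D skipped, B skipped, F skipped.
Slots: [1:G] [2:C] [3:A]
Profit = 45 + 54 + 33 = 132

132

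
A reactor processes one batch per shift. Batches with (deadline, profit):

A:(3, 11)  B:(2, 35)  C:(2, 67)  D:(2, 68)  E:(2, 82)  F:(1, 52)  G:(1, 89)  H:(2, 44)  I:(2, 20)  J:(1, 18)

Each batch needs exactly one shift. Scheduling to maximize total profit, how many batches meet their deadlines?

Profit order: G=89 E=82 D=68 C=67 F=52 H=44 B=35 I=20 J=18 A=11
Assign: G→slot 1, E→slot 2, D skipped, C skipped, F skipped, H skipped, B skipped, I skipped, J skipped, A→slot 3.
Slots: [1:G] [2:E] [3:A]
3 of 10 scheduled.

3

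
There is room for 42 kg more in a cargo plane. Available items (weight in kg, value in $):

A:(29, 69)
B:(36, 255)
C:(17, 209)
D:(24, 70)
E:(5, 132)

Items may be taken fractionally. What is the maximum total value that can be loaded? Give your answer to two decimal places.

482.67

Sort by value per unit weight and fill in that order.
Order: E (132/5=26.40) > C (209/17=12.29) > B (255/36=7.08) > D (70/24=2.92) > A (69/29=2.38)
Fill: take E (5 @ 132) → take C (17 @ 209) → take 20/36 of B → 141.67; 42/42 used.
Total value = 482.67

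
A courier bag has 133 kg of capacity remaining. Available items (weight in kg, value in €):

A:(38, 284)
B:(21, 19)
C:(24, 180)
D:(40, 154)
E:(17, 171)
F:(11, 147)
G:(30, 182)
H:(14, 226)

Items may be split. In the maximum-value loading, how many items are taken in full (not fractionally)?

5

Greedy by value/weight ratio, highest first.
Ratios (sorted): H 16.14, F 13.36, E 10.06, C 7.50, A 7.47, G 6.07, D 3.85, B 0.90
take H (14 @ 226); take F (11 @ 147); take E (17 @ 171); take C (24 @ 180); take A (38 @ 284); take 29/30 of G → 175.93. Capacity used 133/133.
5 item(s) taken whole; one partial (take 29/30 of G).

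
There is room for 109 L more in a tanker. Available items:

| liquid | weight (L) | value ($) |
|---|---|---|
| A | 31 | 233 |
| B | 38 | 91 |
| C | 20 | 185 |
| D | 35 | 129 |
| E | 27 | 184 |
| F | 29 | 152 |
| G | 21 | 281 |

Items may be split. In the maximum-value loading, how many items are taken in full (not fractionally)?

4

Ratios (sorted): G 13.38, C 9.25, A 7.52, E 6.81, F 5.24, D 3.69, B 2.39
take G (21 @ 281); take C (20 @ 185); take A (31 @ 233); take E (27 @ 184); take 10/29 of F → 52.41. Capacity used 109/109.
4 item(s) taken whole; one partial (take 10/29 of F).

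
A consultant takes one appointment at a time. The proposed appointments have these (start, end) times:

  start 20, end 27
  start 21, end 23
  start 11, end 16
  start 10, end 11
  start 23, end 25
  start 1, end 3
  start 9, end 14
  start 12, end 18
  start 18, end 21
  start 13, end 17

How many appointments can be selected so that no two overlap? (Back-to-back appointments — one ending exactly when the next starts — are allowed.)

6

Greedy by earliest finish: after sorting by end time, pick each interval compatible with the last pick.
By end time: (1,3), (10,11), (9,14), (11,16), (13,17), (12,18), (18,21), (21,23), (23,25), (20,27).
Pick (1,3); next start ≥ 3 → (10,11); next start ≥ 11 → (11,16); next start ≥ 16 → (18,21); next start ≥ 21 → (21,23); next start ≥ 23 → (23,25).
Selected 6 appointments.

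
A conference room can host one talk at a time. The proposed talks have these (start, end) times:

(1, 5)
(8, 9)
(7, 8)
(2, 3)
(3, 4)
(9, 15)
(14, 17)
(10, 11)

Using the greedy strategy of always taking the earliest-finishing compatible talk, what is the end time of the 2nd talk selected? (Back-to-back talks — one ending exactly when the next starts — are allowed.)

4

Sorted by end: (2,3)  (3,4)  (1,5)  (7,8)  (8,9)  (10,11)  (9,15)  (14,17)
take (2,3); take (3,4); skip (1,5); take (7,8); take (8,9); take (10,11); take (14,17).
Selected: (2,3) (3,4) (7,8) (8,9) (10,11) (14,17)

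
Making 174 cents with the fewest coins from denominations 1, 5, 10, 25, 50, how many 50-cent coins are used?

174 = 3×50 + 2×10 + 4×1
Count of 50: 3

3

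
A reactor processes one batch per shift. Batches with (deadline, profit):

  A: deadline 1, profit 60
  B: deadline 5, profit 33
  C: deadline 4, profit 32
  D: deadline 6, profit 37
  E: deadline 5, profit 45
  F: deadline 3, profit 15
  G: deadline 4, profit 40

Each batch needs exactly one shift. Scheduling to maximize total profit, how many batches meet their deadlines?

6

Sort by profit descending; place each in the latest free slot ≤ its deadline.
Profit order: A=60 E=45 G=40 D=37 B=33 C=32 F=15
Assign: A→slot 1, E→slot 5, G→slot 4, D→slot 6, B→slot 3, C→slot 2, F skipped.
Slots: [1:A] [2:C] [3:B] [4:G] [5:E] [6:D]
6 of 7 scheduled.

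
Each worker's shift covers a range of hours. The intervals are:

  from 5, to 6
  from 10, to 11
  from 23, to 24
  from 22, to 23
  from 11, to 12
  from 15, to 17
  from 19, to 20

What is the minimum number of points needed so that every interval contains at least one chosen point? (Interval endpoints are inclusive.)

5

Process intervals by earliest right end; each time one isn't hit yet, stab at its right endpoint.
By right end: [5,6]  [10,11]  [11,12]  [15,17]  [19,20]  [22,23]  [23,24]
[5,6] uncovered → point at 6; [10,11] uncovered → point at 11; [15,17] uncovered → point at 17; [19,20] uncovered → point at 20; [22,23] uncovered → point at 23.
Points: 6, 11, 17, 20, 23 (5 total).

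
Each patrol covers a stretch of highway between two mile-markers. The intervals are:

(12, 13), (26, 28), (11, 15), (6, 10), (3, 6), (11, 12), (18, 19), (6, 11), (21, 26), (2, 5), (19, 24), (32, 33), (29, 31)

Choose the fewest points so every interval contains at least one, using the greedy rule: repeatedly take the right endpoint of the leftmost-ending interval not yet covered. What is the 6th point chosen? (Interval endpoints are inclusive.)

Process intervals by earliest right end; each time one isn't hit yet, stab at its right endpoint.
By right end: [2,5]  [3,6]  [6,10]  [6,11]  [11,12]  [12,13]  [11,15]  [18,19]  [19,24]  [21,26]  [26,28]  [29,31]  [32,33]
[2,5] uncovered → point at 5; [6,10] uncovered → point at 10; [11,12] uncovered → point at 12; [18,19] uncovered → point at 19; [21,26] uncovered → point at 26; [29,31] uncovered → point at 31; [32,33] uncovered → point at 33.
Points: 5, 10, 12, 19, 26, 31, 33 (7 total).

31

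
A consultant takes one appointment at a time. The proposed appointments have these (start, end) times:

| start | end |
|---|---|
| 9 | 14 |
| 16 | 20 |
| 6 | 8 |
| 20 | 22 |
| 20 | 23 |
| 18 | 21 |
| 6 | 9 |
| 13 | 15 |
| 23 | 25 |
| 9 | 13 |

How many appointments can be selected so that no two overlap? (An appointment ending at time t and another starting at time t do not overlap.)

6

Sorted by end: (6,8)  (6,9)  (9,13)  (9,14)  (13,15)  (16,20)  (18,21)  (20,22)  (20,23)  (23,25)
take (6,8); take (9,13); take (13,15); take (16,20); take (20,22); skip (20,23); take (23,25).
Selected 6 appointments.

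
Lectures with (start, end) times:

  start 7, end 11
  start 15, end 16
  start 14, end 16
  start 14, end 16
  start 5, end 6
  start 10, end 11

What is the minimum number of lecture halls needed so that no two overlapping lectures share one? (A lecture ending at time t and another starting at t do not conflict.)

Count concurrent intervals with a sweep; the peak is the room count.
starts: [5, 7, 10, 14, 14, 15]
ends:   [6, 11, 11, 16, 16, 16]
s5→1 e6→0 s7→1 s10→2 e11→1 e11→0 s14→1 s14→2 s15→3  — peak 3.

3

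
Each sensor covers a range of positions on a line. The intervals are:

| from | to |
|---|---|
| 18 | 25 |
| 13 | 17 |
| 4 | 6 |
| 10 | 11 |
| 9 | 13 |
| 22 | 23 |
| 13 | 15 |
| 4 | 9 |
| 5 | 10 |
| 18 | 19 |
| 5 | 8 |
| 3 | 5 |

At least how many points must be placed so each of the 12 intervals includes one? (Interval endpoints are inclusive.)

Sorted: [3,5] [4,6] [5,8] [4,9] [5,10] [10,11] [9,13] [13,15] [13,17] [18,19] [22,23] [18,25]
{[3,5],[4,6],[5,8],[4,9],[5,10]} hit by 5; {[10,11],[9,13]} hit by 11; {[13,15],[13,17]} hit by 15; {[18,19]} hit by 19; {[22,23],[18,25]} hit by 23.
Points: 5, 11, 15, 19, 23 (5 total).

5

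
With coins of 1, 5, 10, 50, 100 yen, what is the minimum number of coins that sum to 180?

5

180 = 1×100 + 1×50 + 3×10
Total coins = 1 + 1 + 3 = 5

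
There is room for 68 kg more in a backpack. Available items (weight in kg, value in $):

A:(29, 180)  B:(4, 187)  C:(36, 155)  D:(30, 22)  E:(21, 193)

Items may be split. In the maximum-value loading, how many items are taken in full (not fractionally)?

3

Ratios (sorted): B 46.75, E 9.19, A 6.21, C 4.31, D 0.73
take B (4 @ 187); take E (21 @ 193); take A (29 @ 180); take 14/36 of C → 60.28. Capacity used 68/68.
3 item(s) taken whole; one partial (take 14/36 of C).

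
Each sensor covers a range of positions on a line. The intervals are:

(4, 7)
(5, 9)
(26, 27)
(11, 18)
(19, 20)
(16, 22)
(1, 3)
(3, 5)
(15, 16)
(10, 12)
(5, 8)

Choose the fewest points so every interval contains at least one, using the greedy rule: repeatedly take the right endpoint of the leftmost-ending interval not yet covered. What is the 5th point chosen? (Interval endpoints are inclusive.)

By right end: [1,3]  [3,5]  [4,7]  [5,8]  [5,9]  [10,12]  [15,16]  [11,18]  [19,20]  [16,22]  [26,27]
[1,3] uncovered → point at 3; [4,7] uncovered → point at 7; [10,12] uncovered → point at 12; [15,16] uncovered → point at 16; [19,20] uncovered → point at 20; [26,27] uncovered → point at 27.
Points: 3, 7, 12, 16, 20, 27 (6 total).

20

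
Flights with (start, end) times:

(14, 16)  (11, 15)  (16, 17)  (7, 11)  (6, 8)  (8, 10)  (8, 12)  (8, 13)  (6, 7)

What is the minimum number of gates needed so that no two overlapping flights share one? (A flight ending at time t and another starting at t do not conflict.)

starts: [6, 6, 7, 8, 8, 8, 11, 14, 16]
ends:   [7, 8, 10, 11, 12, 13, 15, 16, 17]
s6→1 s6→2 e7→1 s7→2 e8→1 s8→2 s8→3 s8→4  — peak 4.

4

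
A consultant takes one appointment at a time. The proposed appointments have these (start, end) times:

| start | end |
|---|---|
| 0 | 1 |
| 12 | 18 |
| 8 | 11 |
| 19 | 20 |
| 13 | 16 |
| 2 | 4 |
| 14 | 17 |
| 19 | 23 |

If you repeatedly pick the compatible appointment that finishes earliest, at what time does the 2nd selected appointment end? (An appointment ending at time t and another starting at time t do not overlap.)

4

By end time: (0,1), (2,4), (8,11), (13,16), (14,17), (12,18), (19,20), (19,23).
Pick (0,1); next start ≥ 1 → (2,4); next start ≥ 4 → (8,11); next start ≥ 11 → (13,16); next start ≥ 16 → (19,20).
Selected: (0,1) (2,4) (8,11) (13,16) (19,20)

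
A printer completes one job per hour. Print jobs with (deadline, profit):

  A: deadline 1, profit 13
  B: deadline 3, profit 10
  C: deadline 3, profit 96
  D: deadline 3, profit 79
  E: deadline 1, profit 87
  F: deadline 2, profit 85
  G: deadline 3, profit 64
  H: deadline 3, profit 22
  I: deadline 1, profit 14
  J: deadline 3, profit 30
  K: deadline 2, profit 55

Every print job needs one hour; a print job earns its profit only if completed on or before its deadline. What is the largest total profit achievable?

268

Take jobs in profit order; each goes to the latest open slot no later than its deadline.
By profit: C(d3,96), E(d1,87), F(d2,85), D(d3,79), G(d3,64), K(d2,55), J(d3,30), H(d3,22), I(d1,14), A(d1,13), B(d3,10)
C→slot 3; E→slot 1; F→slot 2; D skipped; G skipped; K skipped; J skipped; H skipped; I skipped; A skipped; B skipped.
Profit = 87 + 85 + 96 = 268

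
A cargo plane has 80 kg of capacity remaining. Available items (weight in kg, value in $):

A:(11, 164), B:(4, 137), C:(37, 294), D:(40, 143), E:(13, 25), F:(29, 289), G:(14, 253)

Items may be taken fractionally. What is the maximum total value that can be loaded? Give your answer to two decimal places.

Greedy by value/weight ratio, highest first.
Order: B (137/4=34.25) > G (253/14=18.07) > A (164/11=14.91) > F (289/29=9.97) > C (294/37=7.95) > D (143/40=3.58) > E (25/13=1.92)
Fill: take B (4 @ 137) → take G (14 @ 253) → take A (11 @ 164) → take F (29 @ 289) → take 22/37 of C → 174.81; 80/80 used.
Total value = 1017.81

1017.81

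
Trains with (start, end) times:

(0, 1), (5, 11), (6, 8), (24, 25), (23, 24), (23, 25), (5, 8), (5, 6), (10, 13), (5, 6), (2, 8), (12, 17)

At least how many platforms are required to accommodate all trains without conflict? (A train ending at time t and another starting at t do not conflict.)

5

Count concurrent intervals with a sweep; the peak is the room count.
Events (time:±→running): 0:+→1 1:-→0 2:+→1 5:+→2 5:+→3 5:+→4 5:+→5 … peak 5.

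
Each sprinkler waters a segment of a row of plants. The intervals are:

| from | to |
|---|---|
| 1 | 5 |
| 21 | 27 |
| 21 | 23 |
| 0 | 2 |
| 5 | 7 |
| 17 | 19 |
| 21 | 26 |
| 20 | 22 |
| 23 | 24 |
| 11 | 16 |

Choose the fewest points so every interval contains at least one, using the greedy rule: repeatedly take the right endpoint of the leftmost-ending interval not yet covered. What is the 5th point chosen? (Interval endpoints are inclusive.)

Sort by right endpoint; whenever an interval is uncovered, place a point at its right end.
Sorted: [0,2] [1,5] [5,7] [11,16] [17,19] [20,22] [21,23] [23,24] [21,26] [21,27]
{[0,2],[1,5]} hit by 2; {[5,7]} hit by 7; {[11,16]} hit by 16; {[17,19]} hit by 19; {[20,22],[21,23]} hit by 22; {[23,24],[21,26],[21,27]} hit by 24.
Points: 2, 7, 16, 19, 22, 24 (6 total).

22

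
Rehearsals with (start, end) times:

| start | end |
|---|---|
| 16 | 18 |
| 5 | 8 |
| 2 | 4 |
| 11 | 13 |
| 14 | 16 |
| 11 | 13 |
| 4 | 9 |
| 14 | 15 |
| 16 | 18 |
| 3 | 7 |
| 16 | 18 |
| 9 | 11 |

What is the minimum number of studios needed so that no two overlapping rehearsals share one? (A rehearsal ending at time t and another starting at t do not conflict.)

Events (time:±→running): 2:+→1 3:+→2 4:-→1 4:+→2 5:+→3 … peak 3.

3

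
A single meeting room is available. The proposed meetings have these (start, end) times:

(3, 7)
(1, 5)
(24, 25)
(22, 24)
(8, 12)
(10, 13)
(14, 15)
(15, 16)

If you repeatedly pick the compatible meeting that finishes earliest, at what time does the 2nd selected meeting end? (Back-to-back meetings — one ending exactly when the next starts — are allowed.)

By end time: (1,5), (3,7), (8,12), (10,13), (14,15), (15,16), (22,24), (24,25).
Pick (1,5); next start ≥ 5 → (8,12); next start ≥ 12 → (14,15); next start ≥ 15 → (15,16); next start ≥ 16 → (22,24); next start ≥ 24 → (24,25).
Selected: (1,5) (8,12) (14,15) (15,16) (22,24) (24,25)

12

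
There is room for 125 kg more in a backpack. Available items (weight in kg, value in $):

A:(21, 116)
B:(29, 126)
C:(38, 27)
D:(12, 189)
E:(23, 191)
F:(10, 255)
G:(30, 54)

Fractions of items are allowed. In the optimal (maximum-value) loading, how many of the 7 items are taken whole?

Sort by value per unit weight and fill in that order.
Order: F (255/10=25.50) > D (189/12=15.75) > E (191/23=8.30) > A (116/21=5.52) > B (126/29=4.34) > G (54/30=1.80) > C (27/38=0.71)
Fill: take F (10 @ 255) → take D (12 @ 189) → take E (23 @ 191) → take A (21 @ 116) → take B (29 @ 126) → take G (30 @ 54); 125/125 used.
6 item(s) taken whole.

6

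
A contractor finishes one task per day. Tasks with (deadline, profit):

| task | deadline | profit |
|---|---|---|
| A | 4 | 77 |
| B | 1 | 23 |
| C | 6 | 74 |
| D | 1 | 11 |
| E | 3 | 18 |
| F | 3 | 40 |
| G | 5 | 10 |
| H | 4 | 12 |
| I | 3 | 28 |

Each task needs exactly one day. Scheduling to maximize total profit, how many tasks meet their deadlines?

Sort by profit descending; place each in the latest free slot ≤ its deadline.
By profit: A(d4,77), C(d6,74), F(d3,40), I(d3,28), B(d1,23), E(d3,18), H(d4,12), D(d1,11), G(d5,10)
A→slot 4; C→slot 6; F→slot 3; I→slot 2; B→slot 1; E skipped; H skipped; D skipped; G→slot 5.
6 of 9 scheduled.

6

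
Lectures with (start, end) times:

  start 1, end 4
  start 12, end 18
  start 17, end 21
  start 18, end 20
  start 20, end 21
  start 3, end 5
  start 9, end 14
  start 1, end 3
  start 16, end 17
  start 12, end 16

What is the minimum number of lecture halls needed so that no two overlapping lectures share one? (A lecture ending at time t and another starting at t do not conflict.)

The answer is the maximum number of intervals overlapping at any instant.
Events (time:±→running): 1:+→1 1:+→2 3:-→1 3:+→2 4:-→1 5:-→0 9:+→1 12:+→2 12:+→3 … peak 3.

3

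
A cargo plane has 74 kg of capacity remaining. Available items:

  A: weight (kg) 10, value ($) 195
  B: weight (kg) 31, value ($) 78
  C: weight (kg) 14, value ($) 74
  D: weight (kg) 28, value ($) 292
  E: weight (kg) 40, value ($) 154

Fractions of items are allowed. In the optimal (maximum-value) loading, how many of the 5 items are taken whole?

Greedy by value/weight ratio, highest first.
Order: A (195/10=19.50) > D (292/28=10.43) > C (74/14=5.29) > E (154/40=3.85) > B (78/31=2.52)
Fill: take A (10 @ 195) → take D (28 @ 292) → take C (14 @ 74) → take 22/40 of E → 84.70; 74/74 used.
3 item(s) taken whole; one partial (take 22/40 of E).

3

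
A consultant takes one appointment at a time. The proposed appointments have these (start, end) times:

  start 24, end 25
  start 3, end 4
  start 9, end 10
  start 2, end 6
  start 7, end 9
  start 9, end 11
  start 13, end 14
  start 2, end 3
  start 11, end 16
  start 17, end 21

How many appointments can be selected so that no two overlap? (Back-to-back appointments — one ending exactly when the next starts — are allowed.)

7

By end time: (2,3), (3,4), (2,6), (7,9), (9,10), (9,11), (13,14), (11,16), (17,21), (24,25).
Pick (2,3); next start ≥ 3 → (3,4); next start ≥ 4 → (7,9); next start ≥ 9 → (9,10); next start ≥ 10 → (13,14); next start ≥ 14 → (17,21); next start ≥ 21 → (24,25).
Selected 7 appointments.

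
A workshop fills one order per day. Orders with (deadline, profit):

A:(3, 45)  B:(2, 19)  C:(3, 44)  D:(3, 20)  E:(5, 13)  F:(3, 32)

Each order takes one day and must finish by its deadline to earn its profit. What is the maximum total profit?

134

Take jobs in profit order; each goes to the latest open slot no later than its deadline.
Profit order: A=45 C=44 F=32 D=20 B=19 E=13
Assign: A→slot 3, C→slot 2, F→slot 1, D skipped, B skipped, E→slot 5.
Slots: [1:F] [2:C] [3:A] [5:E]
Profit = 32 + 44 + 45 + 13 = 134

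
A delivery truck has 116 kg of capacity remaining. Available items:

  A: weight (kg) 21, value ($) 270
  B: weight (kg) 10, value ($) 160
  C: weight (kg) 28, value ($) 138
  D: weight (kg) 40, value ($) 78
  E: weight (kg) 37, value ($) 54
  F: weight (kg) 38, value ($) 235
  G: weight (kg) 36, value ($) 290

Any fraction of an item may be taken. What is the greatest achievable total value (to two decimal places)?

Order: B (160/10=16.00) > A (270/21=12.86) > G (290/36=8.06) > F (235/38=6.18) > C (138/28=4.93) > D (78/40=1.95) > E (54/37=1.46)
Fill: take B (10 @ 160) → take A (21 @ 270) → take G (36 @ 290) → take F (38 @ 235) → take 11/28 of C → 54.21; 116/116 used.
Total value = 1009.21

1009.21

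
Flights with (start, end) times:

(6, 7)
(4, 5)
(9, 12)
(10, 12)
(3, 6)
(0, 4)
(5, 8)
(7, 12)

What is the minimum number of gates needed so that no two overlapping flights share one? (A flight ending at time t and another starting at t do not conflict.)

3

The answer is the maximum number of intervals overlapping at any instant.
Events (time:±→running): 0:+→1 3:+→2 4:-→1 4:+→2 5:-→1 5:+→2 6:-→1 6:+→2 7:-→1 7:+→2 8:-→1 9:+→2 10:+→3 … peak 3.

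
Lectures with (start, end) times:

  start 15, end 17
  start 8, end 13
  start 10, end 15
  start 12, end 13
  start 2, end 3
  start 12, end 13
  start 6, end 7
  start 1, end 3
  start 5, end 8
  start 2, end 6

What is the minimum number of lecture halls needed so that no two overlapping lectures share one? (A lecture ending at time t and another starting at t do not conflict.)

4

The answer is the maximum number of intervals overlapping at any instant.
Events (time:±→running): 1:+→1 2:+→2 2:+→3 3:-→2 3:-→1 5:+→2 6:-→1 6:+→2 7:-→1 8:-→0 8:+→1 10:+→2 12:+→3 12:+→4 … peak 4.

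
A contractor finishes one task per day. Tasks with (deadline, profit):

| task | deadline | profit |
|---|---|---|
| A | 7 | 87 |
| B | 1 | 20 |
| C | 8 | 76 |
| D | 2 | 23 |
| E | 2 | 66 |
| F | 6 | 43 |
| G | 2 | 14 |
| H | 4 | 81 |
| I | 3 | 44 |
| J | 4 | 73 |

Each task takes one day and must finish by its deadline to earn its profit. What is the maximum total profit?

470

Profit order: A=87 H=81 C=76 J=73 E=66 I=44 F=43 D=23 B=20 G=14
Assign: A→slot 7, H→slot 4, C→slot 8, J→slot 3, E→slot 2, I→slot 1, F→slot 6, D skipped, B skipped, G skipped.
Slots: [1:I] [2:E] [3:J] [4:H] [6:F] [7:A] [8:C]
Profit = 44 + 66 + 73 + 81 + 43 + 87 + 76 = 470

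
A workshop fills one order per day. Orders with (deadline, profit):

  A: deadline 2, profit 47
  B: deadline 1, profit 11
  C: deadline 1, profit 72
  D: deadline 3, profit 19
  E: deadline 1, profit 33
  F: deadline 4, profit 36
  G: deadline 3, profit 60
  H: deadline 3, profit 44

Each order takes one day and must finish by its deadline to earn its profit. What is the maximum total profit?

215

Take jobs in profit order; each goes to the latest open slot no later than its deadline.
Profit order: C=72 G=60 A=47 H=44 F=36 E=33 D=19 B=11
Assign: C→slot 1, G→slot 3, A→slot 2, H skipped, F→slot 4, E skipped, D skipped, B skipped.
Slots: [1:C] [2:A] [3:G] [4:F]
Profit = 72 + 47 + 60 + 36 = 215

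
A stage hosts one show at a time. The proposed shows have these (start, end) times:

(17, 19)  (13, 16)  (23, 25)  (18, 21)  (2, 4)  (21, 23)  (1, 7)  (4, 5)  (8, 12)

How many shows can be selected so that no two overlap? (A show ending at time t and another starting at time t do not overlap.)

7

Sorted by end: (2,4)  (4,5)  (1,7)  (8,12)  (13,16)  (17,19)  (18,21)  (21,23)  (23,25)
take (2,4); take (4,5); take (8,12); take (13,16); take (17,19); take (21,23); take (23,25).
Selected 7 shows.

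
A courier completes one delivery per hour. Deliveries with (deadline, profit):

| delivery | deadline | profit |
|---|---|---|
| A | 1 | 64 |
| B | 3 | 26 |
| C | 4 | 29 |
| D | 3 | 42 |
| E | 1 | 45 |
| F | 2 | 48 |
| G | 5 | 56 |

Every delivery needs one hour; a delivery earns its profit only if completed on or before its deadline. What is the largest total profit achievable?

By profit: A(d1,64), G(d5,56), F(d2,48), E(d1,45), D(d3,42), C(d4,29), B(d3,26)
A→slot 1; G→slot 5; F→slot 2; E skipped; D→slot 3; C→slot 4; B skipped.
Profit = 64 + 48 + 42 + 29 + 56 = 239

239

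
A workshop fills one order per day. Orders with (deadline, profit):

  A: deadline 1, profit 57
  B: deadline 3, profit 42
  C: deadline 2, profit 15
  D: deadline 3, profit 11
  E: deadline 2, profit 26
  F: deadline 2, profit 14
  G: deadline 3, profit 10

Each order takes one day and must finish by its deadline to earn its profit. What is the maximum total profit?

Sort by profit descending; place each in the latest free slot ≤ its deadline.
Profit order: A=57 B=42 E=26 C=15 F=14 D=11 G=10
Assign: A→slot 1, B→slot 3, E→slot 2, C skipped, F skipped, D skipped, G skipped.
Slots: [1:A] [2:E] [3:B]
Profit = 57 + 26 + 42 = 125

125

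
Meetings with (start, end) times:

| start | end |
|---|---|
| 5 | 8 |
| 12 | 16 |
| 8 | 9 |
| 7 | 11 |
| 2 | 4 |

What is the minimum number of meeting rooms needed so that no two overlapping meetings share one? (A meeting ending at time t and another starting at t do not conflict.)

The answer is the maximum number of intervals overlapping at any instant.
starts: [2, 5, 7, 8, 12]
ends:   [4, 8, 9, 11, 16]
s2→1 e4→0 s5→1 s7→2  — peak 2.

2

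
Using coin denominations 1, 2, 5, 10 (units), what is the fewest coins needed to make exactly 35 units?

Greedy: take as many of the largest coin as possible, then repeat with the remainder.
35 = 3×10 + 1×5
Total coins = 3 + 1 = 4

4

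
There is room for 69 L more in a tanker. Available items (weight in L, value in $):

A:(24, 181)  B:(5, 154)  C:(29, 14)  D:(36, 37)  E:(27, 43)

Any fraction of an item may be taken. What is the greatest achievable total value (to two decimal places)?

391.36

Sort by value per unit weight and fill in that order.
Order: B (154/5=30.80) > A (181/24=7.54) > E (43/27=1.59) > D (37/36=1.03) > C (14/29=0.48)
Fill: take B (5 @ 154) → take A (24 @ 181) → take E (27 @ 43) → take 13/36 of D → 13.36; 69/69 used.
Total value = 391.36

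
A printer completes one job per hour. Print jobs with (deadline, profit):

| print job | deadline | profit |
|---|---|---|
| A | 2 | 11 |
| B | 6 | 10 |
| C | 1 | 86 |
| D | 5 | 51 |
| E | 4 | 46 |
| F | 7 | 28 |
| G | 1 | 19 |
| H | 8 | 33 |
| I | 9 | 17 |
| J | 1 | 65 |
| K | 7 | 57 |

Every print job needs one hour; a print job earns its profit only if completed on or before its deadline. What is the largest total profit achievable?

Profit order: C=86 J=65 K=57 D=51 E=46 H=33 F=28 G=19 I=17 A=11 B=10
Assign: C→slot 1, J skipped, K→slot 7, D→slot 5, E→slot 4, H→slot 8, F→slot 6, G skipped, I→slot 9, A→slot 2, B→slot 3.
Slots: [1:C] [2:A] [3:B] [4:E] [5:D] [6:F] [7:K] [8:H] [9:I]
Profit = 86 + 11 + 10 + 46 + 51 + 28 + 57 + 33 + 17 = 339

339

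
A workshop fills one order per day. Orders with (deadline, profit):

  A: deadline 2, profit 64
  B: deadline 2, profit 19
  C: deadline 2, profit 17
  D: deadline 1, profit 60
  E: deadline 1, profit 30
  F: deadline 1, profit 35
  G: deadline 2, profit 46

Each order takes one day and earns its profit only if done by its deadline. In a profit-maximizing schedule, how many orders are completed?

Take jobs in profit order; each goes to the latest open slot no later than its deadline.
Profit order: A=64 D=60 G=46 F=35 E=30 B=19 C=17
Assign: A→slot 2, D→slot 1, G skipped, F skipped, E skipped, B skipped, C skipped.
Slots: [1:D] [2:A]
2 of 7 scheduled.

2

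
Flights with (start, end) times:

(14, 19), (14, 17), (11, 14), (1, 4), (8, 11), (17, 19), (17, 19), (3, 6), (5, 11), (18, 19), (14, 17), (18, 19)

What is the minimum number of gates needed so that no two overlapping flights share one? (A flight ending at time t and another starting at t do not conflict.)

Events (time:±→running): 1:+→1 3:+→2 4:-→1 5:+→2 6:-→1 8:+→2 11:-→1 11:-→0 11:+→1 14:-→0 14:+→1 14:+→2 14:+→3 17:-→2 17:-→1 17:+→2 17:+→3 18:+→4 18:+→5 … peak 5.

5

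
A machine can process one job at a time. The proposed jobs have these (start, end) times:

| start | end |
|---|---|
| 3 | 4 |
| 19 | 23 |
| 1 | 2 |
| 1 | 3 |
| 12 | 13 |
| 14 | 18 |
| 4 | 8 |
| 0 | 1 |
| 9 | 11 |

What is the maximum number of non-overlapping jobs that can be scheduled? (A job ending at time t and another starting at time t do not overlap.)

8

Order by finish time; keep every interval that doesn't clash with the previous kept one.
By end time: (0,1), (1,2), (1,3), (3,4), (4,8), (9,11), (12,13), (14,18), (19,23).
Pick (0,1); next start ≥ 1 → (1,2); next start ≥ 2 → (3,4); next start ≥ 4 → (4,8); next start ≥ 8 → (9,11); next start ≥ 11 → (12,13); next start ≥ 13 → (14,18); next start ≥ 18 → (19,23).
Selected 8 jobs.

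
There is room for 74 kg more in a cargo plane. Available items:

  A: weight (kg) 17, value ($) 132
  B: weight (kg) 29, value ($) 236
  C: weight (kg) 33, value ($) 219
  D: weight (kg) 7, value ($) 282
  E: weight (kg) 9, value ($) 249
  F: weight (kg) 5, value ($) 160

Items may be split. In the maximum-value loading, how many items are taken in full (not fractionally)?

5

Order: D (282/7=40.29) > F (160/5=32.00) > E (249/9=27.67) > B (236/29=8.14) > A (132/17=7.76) > C (219/33=6.64)
Fill: take D (7 @ 282) → take F (5 @ 160) → take E (9 @ 249) → take B (29 @ 236) → take A (17 @ 132) → take 7/33 of C → 46.45; 74/74 used.
5 item(s) taken whole; one partial (take 7/33 of C).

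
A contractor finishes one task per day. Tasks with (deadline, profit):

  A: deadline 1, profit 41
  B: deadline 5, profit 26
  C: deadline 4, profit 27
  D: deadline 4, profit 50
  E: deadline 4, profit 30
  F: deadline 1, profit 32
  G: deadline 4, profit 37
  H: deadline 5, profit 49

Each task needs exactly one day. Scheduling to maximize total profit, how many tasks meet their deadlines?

By profit: D(d4,50), H(d5,49), A(d1,41), G(d4,37), F(d1,32), E(d4,30), C(d4,27), B(d5,26)
D→slot 4; H→slot 5; A→slot 1; G→slot 3; F skipped; E→slot 2; C skipped; B skipped.
5 of 8 scheduled.

5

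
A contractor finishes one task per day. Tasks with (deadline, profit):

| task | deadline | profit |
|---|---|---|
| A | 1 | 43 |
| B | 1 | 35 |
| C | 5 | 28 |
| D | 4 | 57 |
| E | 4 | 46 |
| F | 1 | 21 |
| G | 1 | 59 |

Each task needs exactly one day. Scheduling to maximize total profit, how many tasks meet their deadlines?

By profit: G(d1,59), D(d4,57), E(d4,46), A(d1,43), B(d1,35), C(d5,28), F(d1,21)
G→slot 1; D→slot 4; E→slot 3; A skipped; B skipped; C→slot 5; F skipped.
4 of 7 scheduled.

4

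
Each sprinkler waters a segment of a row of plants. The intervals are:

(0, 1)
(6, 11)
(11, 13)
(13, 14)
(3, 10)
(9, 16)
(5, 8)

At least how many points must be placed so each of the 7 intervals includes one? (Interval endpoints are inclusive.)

Sorted: [0,1] [5,8] [3,10] [6,11] [11,13] [13,14] [9,16]
{[0,1]} hit by 1; {[5,8],[3,10],[6,11]} hit by 8; {[11,13],[13,14],[9,16]} hit by 13.
Points: 1, 8, 13 (3 total).

3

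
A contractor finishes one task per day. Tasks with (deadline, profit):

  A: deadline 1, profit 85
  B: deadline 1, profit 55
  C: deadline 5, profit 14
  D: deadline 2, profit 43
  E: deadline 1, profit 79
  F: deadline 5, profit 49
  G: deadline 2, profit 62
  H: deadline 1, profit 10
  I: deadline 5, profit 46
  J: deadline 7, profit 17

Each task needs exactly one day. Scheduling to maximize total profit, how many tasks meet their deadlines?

Profit order: A=85 E=79 G=62 B=55 F=49 I=46 D=43 J=17 C=14 H=10
Assign: A→slot 1, E skipped, G→slot 2, B skipped, F→slot 5, I→slot 4, D skipped, J→slot 7, C→slot 3, H skipped.
Slots: [1:A] [2:G] [3:C] [4:I] [5:F] [7:J]
6 of 10 scheduled.

6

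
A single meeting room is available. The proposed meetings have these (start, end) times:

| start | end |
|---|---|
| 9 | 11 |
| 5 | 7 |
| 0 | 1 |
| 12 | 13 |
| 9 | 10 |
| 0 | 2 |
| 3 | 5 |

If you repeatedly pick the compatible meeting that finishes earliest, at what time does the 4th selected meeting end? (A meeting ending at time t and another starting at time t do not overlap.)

Sort by end time and greedily take each interval whose start is ≥ the last chosen end.
Sorted by end: (0,1)  (0,2)  (3,5)  (5,7)  (9,10)  (9,11)  (12,13)
take (0,1); take (3,5); take (5,7); take (9,10); skip (9,11); take (12,13).
Selected: (0,1) (3,5) (5,7) (9,10) (12,13)

10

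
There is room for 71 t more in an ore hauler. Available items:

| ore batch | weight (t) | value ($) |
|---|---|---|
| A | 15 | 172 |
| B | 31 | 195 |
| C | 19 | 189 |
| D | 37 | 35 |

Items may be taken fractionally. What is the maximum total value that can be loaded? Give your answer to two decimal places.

Greedy by value/weight ratio, highest first.
Ratios (sorted): A 11.47, C 9.95, B 6.29, D 0.95
take A (15 @ 172); take C (19 @ 189); take B (31 @ 195); take 6/37 of D → 5.68. Capacity used 71/71.
Total value = 561.68

561.68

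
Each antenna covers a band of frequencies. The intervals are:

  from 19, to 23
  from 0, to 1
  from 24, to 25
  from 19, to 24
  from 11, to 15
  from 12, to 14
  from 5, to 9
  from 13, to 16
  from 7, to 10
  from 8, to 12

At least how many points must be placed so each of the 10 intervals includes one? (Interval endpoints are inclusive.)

Process intervals by earliest right end; each time one isn't hit yet, stab at its right endpoint.
By right end: [0,1]  [5,9]  [7,10]  [8,12]  [12,14]  [11,15]  [13,16]  [19,23]  [19,24]  [24,25]
[0,1] uncovered → point at 1; [5,9] uncovered → point at 9; [12,14] uncovered → point at 14; [19,23] uncovered → point at 23; [24,25] uncovered → point at 25.
Points: 1, 9, 14, 23, 25 (5 total).

5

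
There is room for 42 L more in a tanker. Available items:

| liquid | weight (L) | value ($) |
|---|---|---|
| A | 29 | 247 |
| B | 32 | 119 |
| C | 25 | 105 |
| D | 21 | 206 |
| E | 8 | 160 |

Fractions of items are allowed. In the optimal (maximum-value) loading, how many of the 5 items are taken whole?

2

Order: E (160/8=20.00) > D (206/21=9.81) > A (247/29=8.52) > C (105/25=4.20) > B (119/32=3.72)
Fill: take E (8 @ 160) → take D (21 @ 206) → take 13/29 of A → 110.72; 42/42 used.
2 item(s) taken whole; one partial (take 13/29 of A).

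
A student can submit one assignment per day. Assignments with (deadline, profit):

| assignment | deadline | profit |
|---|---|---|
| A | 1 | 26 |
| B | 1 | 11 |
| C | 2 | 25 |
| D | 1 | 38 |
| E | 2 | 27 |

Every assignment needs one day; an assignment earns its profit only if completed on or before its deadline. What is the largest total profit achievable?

65

Profit order: D=38 E=27 A=26 C=25 B=11
Assign: D→slot 1, E→slot 2, A skipped, C skipped, B skipped.
Slots: [1:D] [2:E]
Profit = 38 + 27 = 65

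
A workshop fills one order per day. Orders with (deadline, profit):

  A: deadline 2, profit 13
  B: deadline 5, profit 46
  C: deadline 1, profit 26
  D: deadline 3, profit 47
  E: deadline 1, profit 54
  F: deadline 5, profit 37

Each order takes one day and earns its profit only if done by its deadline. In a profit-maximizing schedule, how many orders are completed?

Profit order: E=54 D=47 B=46 F=37 C=26 A=13
Assign: E→slot 1, D→slot 3, B→slot 5, F→slot 4, C skipped, A→slot 2.
Slots: [1:E] [2:A] [3:D] [4:F] [5:B]
5 of 6 scheduled.

5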